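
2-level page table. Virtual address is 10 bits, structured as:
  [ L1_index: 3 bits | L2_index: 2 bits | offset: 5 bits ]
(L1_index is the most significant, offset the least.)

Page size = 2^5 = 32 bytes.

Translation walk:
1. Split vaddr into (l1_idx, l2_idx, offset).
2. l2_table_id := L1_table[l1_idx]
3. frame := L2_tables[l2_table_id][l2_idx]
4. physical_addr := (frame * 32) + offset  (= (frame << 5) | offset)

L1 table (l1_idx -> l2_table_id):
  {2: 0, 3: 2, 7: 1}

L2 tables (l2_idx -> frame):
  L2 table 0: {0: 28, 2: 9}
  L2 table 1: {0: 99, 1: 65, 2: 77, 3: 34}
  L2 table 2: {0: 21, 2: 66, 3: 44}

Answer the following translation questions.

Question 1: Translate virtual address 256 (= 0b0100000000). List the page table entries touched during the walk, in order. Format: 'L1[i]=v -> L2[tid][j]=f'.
vaddr = 256 = 0b0100000000
Split: l1_idx=2, l2_idx=0, offset=0

Answer: L1[2]=0 -> L2[0][0]=28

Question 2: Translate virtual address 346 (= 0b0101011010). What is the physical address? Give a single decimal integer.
vaddr = 346 = 0b0101011010
Split: l1_idx=2, l2_idx=2, offset=26
L1[2] = 0
L2[0][2] = 9
paddr = 9 * 32 + 26 = 314

Answer: 314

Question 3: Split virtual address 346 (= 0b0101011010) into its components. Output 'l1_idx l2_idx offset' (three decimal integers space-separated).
Answer: 2 2 26

Derivation:
vaddr = 346 = 0b0101011010
  top 3 bits -> l1_idx = 2
  next 2 bits -> l2_idx = 2
  bottom 5 bits -> offset = 26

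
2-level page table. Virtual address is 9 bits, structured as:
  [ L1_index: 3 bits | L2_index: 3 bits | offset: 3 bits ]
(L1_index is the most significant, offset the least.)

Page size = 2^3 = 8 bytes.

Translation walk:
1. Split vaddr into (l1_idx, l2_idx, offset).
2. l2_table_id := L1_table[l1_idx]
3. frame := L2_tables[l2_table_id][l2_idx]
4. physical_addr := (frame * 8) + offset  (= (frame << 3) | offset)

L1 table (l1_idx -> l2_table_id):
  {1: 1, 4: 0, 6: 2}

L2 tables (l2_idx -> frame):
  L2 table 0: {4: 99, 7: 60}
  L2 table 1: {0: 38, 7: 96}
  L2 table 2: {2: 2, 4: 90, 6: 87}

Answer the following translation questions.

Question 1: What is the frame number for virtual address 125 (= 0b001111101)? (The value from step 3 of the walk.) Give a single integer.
vaddr = 125: l1_idx=1, l2_idx=7
L1[1] = 1; L2[1][7] = 96

Answer: 96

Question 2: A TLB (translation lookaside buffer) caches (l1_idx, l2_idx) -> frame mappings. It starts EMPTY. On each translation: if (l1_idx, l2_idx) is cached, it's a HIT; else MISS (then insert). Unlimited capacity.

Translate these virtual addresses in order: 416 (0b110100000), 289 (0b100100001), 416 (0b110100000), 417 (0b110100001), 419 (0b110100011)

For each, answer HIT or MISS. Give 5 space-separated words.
vaddr=416: (6,4) not in TLB -> MISS, insert
vaddr=289: (4,4) not in TLB -> MISS, insert
vaddr=416: (6,4) in TLB -> HIT
vaddr=417: (6,4) in TLB -> HIT
vaddr=419: (6,4) in TLB -> HIT

Answer: MISS MISS HIT HIT HIT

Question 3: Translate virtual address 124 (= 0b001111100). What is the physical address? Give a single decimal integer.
vaddr = 124 = 0b001111100
Split: l1_idx=1, l2_idx=7, offset=4
L1[1] = 1
L2[1][7] = 96
paddr = 96 * 8 + 4 = 772

Answer: 772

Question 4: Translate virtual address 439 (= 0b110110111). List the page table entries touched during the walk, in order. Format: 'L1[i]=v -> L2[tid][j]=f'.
Answer: L1[6]=2 -> L2[2][6]=87

Derivation:
vaddr = 439 = 0b110110111
Split: l1_idx=6, l2_idx=6, offset=7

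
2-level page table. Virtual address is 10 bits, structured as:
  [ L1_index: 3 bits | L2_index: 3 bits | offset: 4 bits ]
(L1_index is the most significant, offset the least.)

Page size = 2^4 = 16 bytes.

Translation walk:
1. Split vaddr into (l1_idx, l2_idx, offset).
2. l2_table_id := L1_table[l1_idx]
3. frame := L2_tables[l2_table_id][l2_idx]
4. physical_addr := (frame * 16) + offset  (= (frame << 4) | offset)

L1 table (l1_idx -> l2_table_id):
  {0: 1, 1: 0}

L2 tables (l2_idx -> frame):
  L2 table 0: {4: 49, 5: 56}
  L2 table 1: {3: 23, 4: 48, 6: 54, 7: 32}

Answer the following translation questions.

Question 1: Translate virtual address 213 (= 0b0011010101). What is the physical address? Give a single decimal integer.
vaddr = 213 = 0b0011010101
Split: l1_idx=1, l2_idx=5, offset=5
L1[1] = 0
L2[0][5] = 56
paddr = 56 * 16 + 5 = 901

Answer: 901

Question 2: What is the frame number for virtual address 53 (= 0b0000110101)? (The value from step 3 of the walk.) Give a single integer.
Answer: 23

Derivation:
vaddr = 53: l1_idx=0, l2_idx=3
L1[0] = 1; L2[1][3] = 23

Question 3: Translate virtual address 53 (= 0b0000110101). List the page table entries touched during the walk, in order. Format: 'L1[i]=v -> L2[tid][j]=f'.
Answer: L1[0]=1 -> L2[1][3]=23

Derivation:
vaddr = 53 = 0b0000110101
Split: l1_idx=0, l2_idx=3, offset=5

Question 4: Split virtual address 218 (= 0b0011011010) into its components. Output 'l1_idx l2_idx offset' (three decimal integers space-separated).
Answer: 1 5 10

Derivation:
vaddr = 218 = 0b0011011010
  top 3 bits -> l1_idx = 1
  next 3 bits -> l2_idx = 5
  bottom 4 bits -> offset = 10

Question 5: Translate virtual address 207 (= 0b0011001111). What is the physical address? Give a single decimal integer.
vaddr = 207 = 0b0011001111
Split: l1_idx=1, l2_idx=4, offset=15
L1[1] = 0
L2[0][4] = 49
paddr = 49 * 16 + 15 = 799

Answer: 799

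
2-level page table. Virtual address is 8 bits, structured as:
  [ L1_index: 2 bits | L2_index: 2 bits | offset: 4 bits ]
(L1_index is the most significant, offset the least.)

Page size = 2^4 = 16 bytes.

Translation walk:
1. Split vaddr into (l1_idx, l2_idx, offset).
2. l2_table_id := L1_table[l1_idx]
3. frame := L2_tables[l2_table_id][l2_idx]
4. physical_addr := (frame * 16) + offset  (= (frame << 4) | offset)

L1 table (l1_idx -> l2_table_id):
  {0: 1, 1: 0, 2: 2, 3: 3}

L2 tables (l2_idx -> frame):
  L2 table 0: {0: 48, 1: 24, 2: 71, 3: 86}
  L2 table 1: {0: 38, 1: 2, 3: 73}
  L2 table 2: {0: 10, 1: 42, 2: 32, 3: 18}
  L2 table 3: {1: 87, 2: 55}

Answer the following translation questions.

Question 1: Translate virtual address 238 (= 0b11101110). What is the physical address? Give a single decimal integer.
Answer: 894

Derivation:
vaddr = 238 = 0b11101110
Split: l1_idx=3, l2_idx=2, offset=14
L1[3] = 3
L2[3][2] = 55
paddr = 55 * 16 + 14 = 894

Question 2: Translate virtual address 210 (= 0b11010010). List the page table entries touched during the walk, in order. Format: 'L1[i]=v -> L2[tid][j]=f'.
vaddr = 210 = 0b11010010
Split: l1_idx=3, l2_idx=1, offset=2

Answer: L1[3]=3 -> L2[3][1]=87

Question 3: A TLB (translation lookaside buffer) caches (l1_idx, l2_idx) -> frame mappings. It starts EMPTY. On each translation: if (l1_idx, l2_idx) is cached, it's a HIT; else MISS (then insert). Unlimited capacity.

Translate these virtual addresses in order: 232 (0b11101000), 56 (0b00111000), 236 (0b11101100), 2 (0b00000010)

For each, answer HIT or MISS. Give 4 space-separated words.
Answer: MISS MISS HIT MISS

Derivation:
vaddr=232: (3,2) not in TLB -> MISS, insert
vaddr=56: (0,3) not in TLB -> MISS, insert
vaddr=236: (3,2) in TLB -> HIT
vaddr=2: (0,0) not in TLB -> MISS, insert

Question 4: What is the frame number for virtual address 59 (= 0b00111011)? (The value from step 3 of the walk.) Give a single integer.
Answer: 73

Derivation:
vaddr = 59: l1_idx=0, l2_idx=3
L1[0] = 1; L2[1][3] = 73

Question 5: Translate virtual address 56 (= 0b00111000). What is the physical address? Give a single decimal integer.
Answer: 1176

Derivation:
vaddr = 56 = 0b00111000
Split: l1_idx=0, l2_idx=3, offset=8
L1[0] = 1
L2[1][3] = 73
paddr = 73 * 16 + 8 = 1176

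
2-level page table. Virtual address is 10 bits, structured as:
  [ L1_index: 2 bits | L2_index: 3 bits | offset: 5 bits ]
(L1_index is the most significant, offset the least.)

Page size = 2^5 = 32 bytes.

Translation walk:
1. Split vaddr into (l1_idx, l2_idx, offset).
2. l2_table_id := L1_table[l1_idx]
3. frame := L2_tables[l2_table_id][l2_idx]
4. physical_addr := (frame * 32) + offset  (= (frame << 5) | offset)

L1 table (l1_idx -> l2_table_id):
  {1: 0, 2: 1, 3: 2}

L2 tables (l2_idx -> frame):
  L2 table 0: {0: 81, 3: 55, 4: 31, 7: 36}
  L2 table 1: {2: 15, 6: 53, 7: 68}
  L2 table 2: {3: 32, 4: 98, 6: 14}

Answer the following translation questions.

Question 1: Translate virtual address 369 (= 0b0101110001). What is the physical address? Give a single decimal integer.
vaddr = 369 = 0b0101110001
Split: l1_idx=1, l2_idx=3, offset=17
L1[1] = 0
L2[0][3] = 55
paddr = 55 * 32 + 17 = 1777

Answer: 1777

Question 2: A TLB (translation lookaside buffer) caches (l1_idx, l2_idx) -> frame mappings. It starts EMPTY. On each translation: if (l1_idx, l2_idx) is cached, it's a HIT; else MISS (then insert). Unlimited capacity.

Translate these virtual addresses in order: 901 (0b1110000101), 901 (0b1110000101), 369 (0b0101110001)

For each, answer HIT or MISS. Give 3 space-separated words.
Answer: MISS HIT MISS

Derivation:
vaddr=901: (3,4) not in TLB -> MISS, insert
vaddr=901: (3,4) in TLB -> HIT
vaddr=369: (1,3) not in TLB -> MISS, insert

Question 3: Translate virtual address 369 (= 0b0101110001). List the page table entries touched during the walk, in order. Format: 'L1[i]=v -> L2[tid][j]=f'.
Answer: L1[1]=0 -> L2[0][3]=55

Derivation:
vaddr = 369 = 0b0101110001
Split: l1_idx=1, l2_idx=3, offset=17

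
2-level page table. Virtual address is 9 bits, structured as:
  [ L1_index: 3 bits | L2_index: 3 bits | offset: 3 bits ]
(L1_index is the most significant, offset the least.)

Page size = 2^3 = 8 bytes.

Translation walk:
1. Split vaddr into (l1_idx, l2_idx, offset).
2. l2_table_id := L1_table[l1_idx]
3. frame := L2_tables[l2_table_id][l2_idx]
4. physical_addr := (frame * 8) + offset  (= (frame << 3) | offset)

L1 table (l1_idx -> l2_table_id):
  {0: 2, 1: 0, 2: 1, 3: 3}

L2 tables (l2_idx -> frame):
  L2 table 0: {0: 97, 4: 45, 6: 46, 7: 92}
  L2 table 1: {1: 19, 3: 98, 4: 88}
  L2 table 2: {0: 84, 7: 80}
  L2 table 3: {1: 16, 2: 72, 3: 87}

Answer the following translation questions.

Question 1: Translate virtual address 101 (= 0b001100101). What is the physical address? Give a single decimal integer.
Answer: 365

Derivation:
vaddr = 101 = 0b001100101
Split: l1_idx=1, l2_idx=4, offset=5
L1[1] = 0
L2[0][4] = 45
paddr = 45 * 8 + 5 = 365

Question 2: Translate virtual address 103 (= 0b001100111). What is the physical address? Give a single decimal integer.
Answer: 367

Derivation:
vaddr = 103 = 0b001100111
Split: l1_idx=1, l2_idx=4, offset=7
L1[1] = 0
L2[0][4] = 45
paddr = 45 * 8 + 7 = 367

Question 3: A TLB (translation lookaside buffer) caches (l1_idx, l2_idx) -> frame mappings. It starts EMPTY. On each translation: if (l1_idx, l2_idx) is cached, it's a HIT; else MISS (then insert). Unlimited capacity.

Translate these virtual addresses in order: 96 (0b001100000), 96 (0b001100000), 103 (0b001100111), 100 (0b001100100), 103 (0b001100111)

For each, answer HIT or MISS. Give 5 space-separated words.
vaddr=96: (1,4) not in TLB -> MISS, insert
vaddr=96: (1,4) in TLB -> HIT
vaddr=103: (1,4) in TLB -> HIT
vaddr=100: (1,4) in TLB -> HIT
vaddr=103: (1,4) in TLB -> HIT

Answer: MISS HIT HIT HIT HIT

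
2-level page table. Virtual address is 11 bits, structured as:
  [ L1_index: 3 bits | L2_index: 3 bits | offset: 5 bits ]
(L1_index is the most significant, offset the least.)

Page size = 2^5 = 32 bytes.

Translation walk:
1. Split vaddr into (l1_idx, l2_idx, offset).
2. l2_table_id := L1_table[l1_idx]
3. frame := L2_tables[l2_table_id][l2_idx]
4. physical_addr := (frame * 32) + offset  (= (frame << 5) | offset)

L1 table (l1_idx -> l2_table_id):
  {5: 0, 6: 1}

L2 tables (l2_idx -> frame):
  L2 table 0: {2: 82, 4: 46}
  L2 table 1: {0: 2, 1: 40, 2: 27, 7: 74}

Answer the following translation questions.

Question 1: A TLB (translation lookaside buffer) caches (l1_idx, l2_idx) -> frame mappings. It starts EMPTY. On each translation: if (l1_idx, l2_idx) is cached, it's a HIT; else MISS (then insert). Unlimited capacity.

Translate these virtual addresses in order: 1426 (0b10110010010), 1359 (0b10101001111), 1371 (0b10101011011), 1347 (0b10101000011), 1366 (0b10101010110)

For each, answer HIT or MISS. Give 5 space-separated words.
Answer: MISS MISS HIT HIT HIT

Derivation:
vaddr=1426: (5,4) not in TLB -> MISS, insert
vaddr=1359: (5,2) not in TLB -> MISS, insert
vaddr=1371: (5,2) in TLB -> HIT
vaddr=1347: (5,2) in TLB -> HIT
vaddr=1366: (5,2) in TLB -> HIT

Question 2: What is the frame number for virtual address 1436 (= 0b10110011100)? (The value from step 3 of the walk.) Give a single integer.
vaddr = 1436: l1_idx=5, l2_idx=4
L1[5] = 0; L2[0][4] = 46

Answer: 46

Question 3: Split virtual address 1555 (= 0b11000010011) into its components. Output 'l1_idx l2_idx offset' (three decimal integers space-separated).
vaddr = 1555 = 0b11000010011
  top 3 bits -> l1_idx = 6
  next 3 bits -> l2_idx = 0
  bottom 5 bits -> offset = 19

Answer: 6 0 19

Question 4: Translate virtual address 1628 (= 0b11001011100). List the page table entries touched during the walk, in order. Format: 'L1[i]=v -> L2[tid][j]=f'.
Answer: L1[6]=1 -> L2[1][2]=27

Derivation:
vaddr = 1628 = 0b11001011100
Split: l1_idx=6, l2_idx=2, offset=28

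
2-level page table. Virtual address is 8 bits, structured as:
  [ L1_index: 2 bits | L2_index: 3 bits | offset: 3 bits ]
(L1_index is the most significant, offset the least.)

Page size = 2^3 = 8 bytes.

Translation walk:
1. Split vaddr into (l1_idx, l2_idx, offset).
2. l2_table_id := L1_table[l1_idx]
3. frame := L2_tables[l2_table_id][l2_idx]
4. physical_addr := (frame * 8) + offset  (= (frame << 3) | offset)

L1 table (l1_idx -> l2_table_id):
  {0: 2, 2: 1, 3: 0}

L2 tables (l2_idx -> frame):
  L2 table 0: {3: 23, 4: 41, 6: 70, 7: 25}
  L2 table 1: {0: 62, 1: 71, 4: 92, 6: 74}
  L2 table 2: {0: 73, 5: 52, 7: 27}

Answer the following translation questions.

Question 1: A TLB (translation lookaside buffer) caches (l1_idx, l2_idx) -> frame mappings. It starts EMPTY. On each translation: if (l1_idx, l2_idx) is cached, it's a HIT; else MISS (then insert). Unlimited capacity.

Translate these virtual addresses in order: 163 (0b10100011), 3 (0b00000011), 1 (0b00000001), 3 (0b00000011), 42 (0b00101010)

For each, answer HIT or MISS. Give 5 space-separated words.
Answer: MISS MISS HIT HIT MISS

Derivation:
vaddr=163: (2,4) not in TLB -> MISS, insert
vaddr=3: (0,0) not in TLB -> MISS, insert
vaddr=1: (0,0) in TLB -> HIT
vaddr=3: (0,0) in TLB -> HIT
vaddr=42: (0,5) not in TLB -> MISS, insert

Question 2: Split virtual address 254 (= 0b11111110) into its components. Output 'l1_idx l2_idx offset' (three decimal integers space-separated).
Answer: 3 7 6

Derivation:
vaddr = 254 = 0b11111110
  top 2 bits -> l1_idx = 3
  next 3 bits -> l2_idx = 7
  bottom 3 bits -> offset = 6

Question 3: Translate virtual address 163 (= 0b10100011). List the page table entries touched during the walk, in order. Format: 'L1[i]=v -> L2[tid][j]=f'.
Answer: L1[2]=1 -> L2[1][4]=92

Derivation:
vaddr = 163 = 0b10100011
Split: l1_idx=2, l2_idx=4, offset=3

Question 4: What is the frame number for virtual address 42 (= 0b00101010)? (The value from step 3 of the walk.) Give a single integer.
vaddr = 42: l1_idx=0, l2_idx=5
L1[0] = 2; L2[2][5] = 52

Answer: 52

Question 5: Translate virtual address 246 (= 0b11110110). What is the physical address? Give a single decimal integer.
Answer: 566

Derivation:
vaddr = 246 = 0b11110110
Split: l1_idx=3, l2_idx=6, offset=6
L1[3] = 0
L2[0][6] = 70
paddr = 70 * 8 + 6 = 566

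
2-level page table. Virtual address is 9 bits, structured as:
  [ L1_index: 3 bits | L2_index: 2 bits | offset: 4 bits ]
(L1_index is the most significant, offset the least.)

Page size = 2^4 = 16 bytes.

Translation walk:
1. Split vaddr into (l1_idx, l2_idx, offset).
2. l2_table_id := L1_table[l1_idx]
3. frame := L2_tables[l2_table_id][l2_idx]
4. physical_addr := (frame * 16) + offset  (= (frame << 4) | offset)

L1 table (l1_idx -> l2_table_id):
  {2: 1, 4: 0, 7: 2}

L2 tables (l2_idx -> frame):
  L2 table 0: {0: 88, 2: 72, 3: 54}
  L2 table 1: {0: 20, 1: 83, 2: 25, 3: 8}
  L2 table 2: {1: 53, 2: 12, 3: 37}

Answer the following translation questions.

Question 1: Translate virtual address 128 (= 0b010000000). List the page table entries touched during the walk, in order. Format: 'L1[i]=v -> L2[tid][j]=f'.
Answer: L1[2]=1 -> L2[1][0]=20

Derivation:
vaddr = 128 = 0b010000000
Split: l1_idx=2, l2_idx=0, offset=0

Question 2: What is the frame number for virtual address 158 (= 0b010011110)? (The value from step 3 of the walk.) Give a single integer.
vaddr = 158: l1_idx=2, l2_idx=1
L1[2] = 1; L2[1][1] = 83

Answer: 83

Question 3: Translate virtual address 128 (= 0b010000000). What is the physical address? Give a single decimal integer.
Answer: 320

Derivation:
vaddr = 128 = 0b010000000
Split: l1_idx=2, l2_idx=0, offset=0
L1[2] = 1
L2[1][0] = 20
paddr = 20 * 16 + 0 = 320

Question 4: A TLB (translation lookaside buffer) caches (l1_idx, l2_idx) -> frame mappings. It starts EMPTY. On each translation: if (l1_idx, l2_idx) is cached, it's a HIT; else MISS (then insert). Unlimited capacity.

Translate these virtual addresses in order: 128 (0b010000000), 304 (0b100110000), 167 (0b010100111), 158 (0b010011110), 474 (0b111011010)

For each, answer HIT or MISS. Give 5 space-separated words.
vaddr=128: (2,0) not in TLB -> MISS, insert
vaddr=304: (4,3) not in TLB -> MISS, insert
vaddr=167: (2,2) not in TLB -> MISS, insert
vaddr=158: (2,1) not in TLB -> MISS, insert
vaddr=474: (7,1) not in TLB -> MISS, insert

Answer: MISS MISS MISS MISS MISS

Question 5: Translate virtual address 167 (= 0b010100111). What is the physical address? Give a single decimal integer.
vaddr = 167 = 0b010100111
Split: l1_idx=2, l2_idx=2, offset=7
L1[2] = 1
L2[1][2] = 25
paddr = 25 * 16 + 7 = 407

Answer: 407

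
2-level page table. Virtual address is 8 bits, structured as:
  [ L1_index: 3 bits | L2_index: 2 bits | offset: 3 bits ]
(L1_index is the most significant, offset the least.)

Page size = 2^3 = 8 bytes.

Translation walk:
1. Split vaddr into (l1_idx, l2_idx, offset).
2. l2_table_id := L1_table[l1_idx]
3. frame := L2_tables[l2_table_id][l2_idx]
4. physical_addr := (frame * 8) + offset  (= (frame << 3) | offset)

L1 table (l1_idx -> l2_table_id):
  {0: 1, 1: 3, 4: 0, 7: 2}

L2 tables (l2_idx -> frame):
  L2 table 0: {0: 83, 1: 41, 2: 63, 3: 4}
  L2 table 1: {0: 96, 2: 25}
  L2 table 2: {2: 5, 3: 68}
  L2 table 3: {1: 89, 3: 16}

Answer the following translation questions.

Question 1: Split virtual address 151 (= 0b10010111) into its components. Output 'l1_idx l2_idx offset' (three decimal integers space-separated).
vaddr = 151 = 0b10010111
  top 3 bits -> l1_idx = 4
  next 2 bits -> l2_idx = 2
  bottom 3 bits -> offset = 7

Answer: 4 2 7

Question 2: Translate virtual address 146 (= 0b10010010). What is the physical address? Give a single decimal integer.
Answer: 506

Derivation:
vaddr = 146 = 0b10010010
Split: l1_idx=4, l2_idx=2, offset=2
L1[4] = 0
L2[0][2] = 63
paddr = 63 * 8 + 2 = 506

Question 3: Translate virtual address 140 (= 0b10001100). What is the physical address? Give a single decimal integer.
Answer: 332

Derivation:
vaddr = 140 = 0b10001100
Split: l1_idx=4, l2_idx=1, offset=4
L1[4] = 0
L2[0][1] = 41
paddr = 41 * 8 + 4 = 332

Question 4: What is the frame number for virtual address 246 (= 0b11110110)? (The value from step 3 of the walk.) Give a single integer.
vaddr = 246: l1_idx=7, l2_idx=2
L1[7] = 2; L2[2][2] = 5

Answer: 5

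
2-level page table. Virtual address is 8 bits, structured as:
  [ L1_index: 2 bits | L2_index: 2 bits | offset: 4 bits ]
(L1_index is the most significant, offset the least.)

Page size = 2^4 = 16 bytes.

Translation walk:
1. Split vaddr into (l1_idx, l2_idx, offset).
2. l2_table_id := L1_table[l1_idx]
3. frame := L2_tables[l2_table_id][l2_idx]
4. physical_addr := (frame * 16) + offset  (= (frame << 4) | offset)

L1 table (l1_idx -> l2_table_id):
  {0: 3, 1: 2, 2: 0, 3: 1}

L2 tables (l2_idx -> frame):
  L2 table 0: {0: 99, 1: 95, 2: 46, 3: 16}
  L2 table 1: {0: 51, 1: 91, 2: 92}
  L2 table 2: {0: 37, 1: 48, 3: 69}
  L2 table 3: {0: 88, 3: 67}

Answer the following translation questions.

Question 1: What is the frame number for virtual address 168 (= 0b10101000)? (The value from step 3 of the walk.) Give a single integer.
Answer: 46

Derivation:
vaddr = 168: l1_idx=2, l2_idx=2
L1[2] = 0; L2[0][2] = 46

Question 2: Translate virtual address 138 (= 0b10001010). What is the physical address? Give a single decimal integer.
vaddr = 138 = 0b10001010
Split: l1_idx=2, l2_idx=0, offset=10
L1[2] = 0
L2[0][0] = 99
paddr = 99 * 16 + 10 = 1594

Answer: 1594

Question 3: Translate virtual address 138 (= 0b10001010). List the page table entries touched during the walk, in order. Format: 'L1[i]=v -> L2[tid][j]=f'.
vaddr = 138 = 0b10001010
Split: l1_idx=2, l2_idx=0, offset=10

Answer: L1[2]=0 -> L2[0][0]=99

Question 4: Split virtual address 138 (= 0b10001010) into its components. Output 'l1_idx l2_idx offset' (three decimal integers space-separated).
Answer: 2 0 10

Derivation:
vaddr = 138 = 0b10001010
  top 2 bits -> l1_idx = 2
  next 2 bits -> l2_idx = 0
  bottom 4 bits -> offset = 10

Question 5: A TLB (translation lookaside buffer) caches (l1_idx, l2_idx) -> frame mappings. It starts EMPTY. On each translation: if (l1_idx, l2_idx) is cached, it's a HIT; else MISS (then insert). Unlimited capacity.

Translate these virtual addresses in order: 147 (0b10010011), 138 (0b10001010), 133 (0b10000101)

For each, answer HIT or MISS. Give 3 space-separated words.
vaddr=147: (2,1) not in TLB -> MISS, insert
vaddr=138: (2,0) not in TLB -> MISS, insert
vaddr=133: (2,0) in TLB -> HIT

Answer: MISS MISS HIT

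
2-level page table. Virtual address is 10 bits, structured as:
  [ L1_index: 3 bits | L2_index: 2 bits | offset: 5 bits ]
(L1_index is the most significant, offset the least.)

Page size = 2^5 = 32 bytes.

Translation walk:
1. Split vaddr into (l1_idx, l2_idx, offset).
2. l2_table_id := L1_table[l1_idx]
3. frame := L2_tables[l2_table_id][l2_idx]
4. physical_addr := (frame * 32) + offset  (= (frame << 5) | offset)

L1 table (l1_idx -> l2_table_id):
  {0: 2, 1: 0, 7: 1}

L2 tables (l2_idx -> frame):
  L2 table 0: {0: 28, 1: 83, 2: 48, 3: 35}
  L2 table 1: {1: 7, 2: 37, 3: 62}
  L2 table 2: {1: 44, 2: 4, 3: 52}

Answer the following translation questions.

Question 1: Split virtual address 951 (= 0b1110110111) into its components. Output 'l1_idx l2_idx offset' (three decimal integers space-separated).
Answer: 7 1 23

Derivation:
vaddr = 951 = 0b1110110111
  top 3 bits -> l1_idx = 7
  next 2 bits -> l2_idx = 1
  bottom 5 bits -> offset = 23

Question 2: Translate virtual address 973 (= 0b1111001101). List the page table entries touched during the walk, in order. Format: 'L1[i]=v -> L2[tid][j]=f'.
vaddr = 973 = 0b1111001101
Split: l1_idx=7, l2_idx=2, offset=13

Answer: L1[7]=1 -> L2[1][2]=37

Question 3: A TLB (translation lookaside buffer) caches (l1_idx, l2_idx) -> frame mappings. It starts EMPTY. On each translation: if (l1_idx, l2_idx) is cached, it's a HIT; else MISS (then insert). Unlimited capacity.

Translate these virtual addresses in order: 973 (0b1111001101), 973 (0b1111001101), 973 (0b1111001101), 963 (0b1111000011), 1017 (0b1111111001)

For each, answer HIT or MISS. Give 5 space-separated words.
vaddr=973: (7,2) not in TLB -> MISS, insert
vaddr=973: (7,2) in TLB -> HIT
vaddr=973: (7,2) in TLB -> HIT
vaddr=963: (7,2) in TLB -> HIT
vaddr=1017: (7,3) not in TLB -> MISS, insert

Answer: MISS HIT HIT HIT MISS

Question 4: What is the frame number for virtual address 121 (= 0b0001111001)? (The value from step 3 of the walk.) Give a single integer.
Answer: 52

Derivation:
vaddr = 121: l1_idx=0, l2_idx=3
L1[0] = 2; L2[2][3] = 52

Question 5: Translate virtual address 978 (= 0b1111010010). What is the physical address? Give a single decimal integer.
Answer: 1202

Derivation:
vaddr = 978 = 0b1111010010
Split: l1_idx=7, l2_idx=2, offset=18
L1[7] = 1
L2[1][2] = 37
paddr = 37 * 32 + 18 = 1202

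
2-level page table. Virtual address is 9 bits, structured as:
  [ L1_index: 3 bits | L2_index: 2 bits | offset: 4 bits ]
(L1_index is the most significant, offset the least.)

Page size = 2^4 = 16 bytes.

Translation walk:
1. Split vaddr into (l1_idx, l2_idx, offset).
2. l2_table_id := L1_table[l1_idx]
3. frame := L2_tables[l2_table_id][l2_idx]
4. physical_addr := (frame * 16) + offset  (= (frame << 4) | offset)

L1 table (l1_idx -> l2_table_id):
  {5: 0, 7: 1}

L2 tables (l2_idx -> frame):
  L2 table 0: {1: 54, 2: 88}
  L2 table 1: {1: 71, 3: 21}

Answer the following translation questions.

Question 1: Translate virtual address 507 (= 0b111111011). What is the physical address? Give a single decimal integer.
Answer: 347

Derivation:
vaddr = 507 = 0b111111011
Split: l1_idx=7, l2_idx=3, offset=11
L1[7] = 1
L2[1][3] = 21
paddr = 21 * 16 + 11 = 347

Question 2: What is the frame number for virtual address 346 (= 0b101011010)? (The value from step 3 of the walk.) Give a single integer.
vaddr = 346: l1_idx=5, l2_idx=1
L1[5] = 0; L2[0][1] = 54

Answer: 54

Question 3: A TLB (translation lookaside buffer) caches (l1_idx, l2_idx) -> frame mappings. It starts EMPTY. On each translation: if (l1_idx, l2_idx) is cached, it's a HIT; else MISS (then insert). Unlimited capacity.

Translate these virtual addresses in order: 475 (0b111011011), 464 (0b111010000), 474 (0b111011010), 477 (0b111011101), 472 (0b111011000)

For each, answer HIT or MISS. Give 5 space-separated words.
Answer: MISS HIT HIT HIT HIT

Derivation:
vaddr=475: (7,1) not in TLB -> MISS, insert
vaddr=464: (7,1) in TLB -> HIT
vaddr=474: (7,1) in TLB -> HIT
vaddr=477: (7,1) in TLB -> HIT
vaddr=472: (7,1) in TLB -> HIT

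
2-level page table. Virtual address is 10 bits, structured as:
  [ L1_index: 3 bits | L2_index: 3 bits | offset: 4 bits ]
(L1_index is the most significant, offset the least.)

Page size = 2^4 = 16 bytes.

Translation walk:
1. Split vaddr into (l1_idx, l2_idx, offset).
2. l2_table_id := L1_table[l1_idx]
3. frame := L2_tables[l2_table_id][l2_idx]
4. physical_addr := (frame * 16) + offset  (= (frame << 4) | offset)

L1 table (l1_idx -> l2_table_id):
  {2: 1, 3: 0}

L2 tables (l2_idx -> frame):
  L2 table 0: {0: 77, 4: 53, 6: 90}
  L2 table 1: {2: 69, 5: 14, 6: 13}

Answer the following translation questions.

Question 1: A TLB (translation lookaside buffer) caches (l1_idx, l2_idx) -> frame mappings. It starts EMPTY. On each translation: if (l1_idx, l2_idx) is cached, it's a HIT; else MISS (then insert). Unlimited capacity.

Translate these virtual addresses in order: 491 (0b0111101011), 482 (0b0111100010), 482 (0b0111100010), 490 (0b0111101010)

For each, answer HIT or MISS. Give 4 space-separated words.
vaddr=491: (3,6) not in TLB -> MISS, insert
vaddr=482: (3,6) in TLB -> HIT
vaddr=482: (3,6) in TLB -> HIT
vaddr=490: (3,6) in TLB -> HIT

Answer: MISS HIT HIT HIT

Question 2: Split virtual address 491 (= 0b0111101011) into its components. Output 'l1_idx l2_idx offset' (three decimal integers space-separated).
vaddr = 491 = 0b0111101011
  top 3 bits -> l1_idx = 3
  next 3 bits -> l2_idx = 6
  bottom 4 bits -> offset = 11

Answer: 3 6 11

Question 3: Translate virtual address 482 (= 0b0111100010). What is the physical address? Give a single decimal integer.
Answer: 1442

Derivation:
vaddr = 482 = 0b0111100010
Split: l1_idx=3, l2_idx=6, offset=2
L1[3] = 0
L2[0][6] = 90
paddr = 90 * 16 + 2 = 1442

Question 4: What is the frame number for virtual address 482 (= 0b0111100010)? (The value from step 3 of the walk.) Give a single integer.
vaddr = 482: l1_idx=3, l2_idx=6
L1[3] = 0; L2[0][6] = 90

Answer: 90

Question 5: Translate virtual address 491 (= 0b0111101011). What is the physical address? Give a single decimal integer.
vaddr = 491 = 0b0111101011
Split: l1_idx=3, l2_idx=6, offset=11
L1[3] = 0
L2[0][6] = 90
paddr = 90 * 16 + 11 = 1451

Answer: 1451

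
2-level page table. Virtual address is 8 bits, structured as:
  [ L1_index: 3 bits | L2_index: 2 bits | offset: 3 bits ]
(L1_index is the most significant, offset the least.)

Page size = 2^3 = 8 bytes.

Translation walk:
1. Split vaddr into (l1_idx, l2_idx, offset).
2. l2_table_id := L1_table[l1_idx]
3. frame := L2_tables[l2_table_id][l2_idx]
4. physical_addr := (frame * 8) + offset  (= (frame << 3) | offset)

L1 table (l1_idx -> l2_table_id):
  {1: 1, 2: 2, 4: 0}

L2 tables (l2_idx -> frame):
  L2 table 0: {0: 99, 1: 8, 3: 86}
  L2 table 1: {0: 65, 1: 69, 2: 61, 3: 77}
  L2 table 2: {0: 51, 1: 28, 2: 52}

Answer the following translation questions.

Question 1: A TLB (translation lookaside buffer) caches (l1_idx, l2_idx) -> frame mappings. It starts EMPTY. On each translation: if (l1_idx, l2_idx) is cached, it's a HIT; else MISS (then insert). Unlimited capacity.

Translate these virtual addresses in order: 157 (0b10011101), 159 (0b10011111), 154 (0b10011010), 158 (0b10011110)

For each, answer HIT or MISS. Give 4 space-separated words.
Answer: MISS HIT HIT HIT

Derivation:
vaddr=157: (4,3) not in TLB -> MISS, insert
vaddr=159: (4,3) in TLB -> HIT
vaddr=154: (4,3) in TLB -> HIT
vaddr=158: (4,3) in TLB -> HIT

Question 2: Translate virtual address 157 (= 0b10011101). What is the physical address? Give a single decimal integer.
vaddr = 157 = 0b10011101
Split: l1_idx=4, l2_idx=3, offset=5
L1[4] = 0
L2[0][3] = 86
paddr = 86 * 8 + 5 = 693

Answer: 693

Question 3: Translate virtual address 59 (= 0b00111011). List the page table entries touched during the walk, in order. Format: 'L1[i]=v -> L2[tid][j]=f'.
vaddr = 59 = 0b00111011
Split: l1_idx=1, l2_idx=3, offset=3

Answer: L1[1]=1 -> L2[1][3]=77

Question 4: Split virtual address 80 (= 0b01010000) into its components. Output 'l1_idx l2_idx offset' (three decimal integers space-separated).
vaddr = 80 = 0b01010000
  top 3 bits -> l1_idx = 2
  next 2 bits -> l2_idx = 2
  bottom 3 bits -> offset = 0

Answer: 2 2 0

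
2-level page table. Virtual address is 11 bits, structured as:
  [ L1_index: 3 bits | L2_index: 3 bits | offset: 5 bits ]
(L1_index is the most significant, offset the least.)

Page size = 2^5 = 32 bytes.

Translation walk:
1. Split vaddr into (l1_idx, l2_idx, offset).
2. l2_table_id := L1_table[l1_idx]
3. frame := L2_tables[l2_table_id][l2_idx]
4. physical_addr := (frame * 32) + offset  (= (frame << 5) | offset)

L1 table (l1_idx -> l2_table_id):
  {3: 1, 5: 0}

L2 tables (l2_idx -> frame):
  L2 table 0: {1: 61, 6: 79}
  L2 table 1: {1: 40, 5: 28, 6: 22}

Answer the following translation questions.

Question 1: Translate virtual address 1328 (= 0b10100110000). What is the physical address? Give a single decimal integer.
Answer: 1968

Derivation:
vaddr = 1328 = 0b10100110000
Split: l1_idx=5, l2_idx=1, offset=16
L1[5] = 0
L2[0][1] = 61
paddr = 61 * 32 + 16 = 1968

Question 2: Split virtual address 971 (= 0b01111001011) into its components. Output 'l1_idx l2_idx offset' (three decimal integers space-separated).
vaddr = 971 = 0b01111001011
  top 3 bits -> l1_idx = 3
  next 3 bits -> l2_idx = 6
  bottom 5 bits -> offset = 11

Answer: 3 6 11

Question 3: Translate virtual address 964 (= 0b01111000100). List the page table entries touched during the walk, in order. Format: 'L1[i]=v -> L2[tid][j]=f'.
Answer: L1[3]=1 -> L2[1][6]=22

Derivation:
vaddr = 964 = 0b01111000100
Split: l1_idx=3, l2_idx=6, offset=4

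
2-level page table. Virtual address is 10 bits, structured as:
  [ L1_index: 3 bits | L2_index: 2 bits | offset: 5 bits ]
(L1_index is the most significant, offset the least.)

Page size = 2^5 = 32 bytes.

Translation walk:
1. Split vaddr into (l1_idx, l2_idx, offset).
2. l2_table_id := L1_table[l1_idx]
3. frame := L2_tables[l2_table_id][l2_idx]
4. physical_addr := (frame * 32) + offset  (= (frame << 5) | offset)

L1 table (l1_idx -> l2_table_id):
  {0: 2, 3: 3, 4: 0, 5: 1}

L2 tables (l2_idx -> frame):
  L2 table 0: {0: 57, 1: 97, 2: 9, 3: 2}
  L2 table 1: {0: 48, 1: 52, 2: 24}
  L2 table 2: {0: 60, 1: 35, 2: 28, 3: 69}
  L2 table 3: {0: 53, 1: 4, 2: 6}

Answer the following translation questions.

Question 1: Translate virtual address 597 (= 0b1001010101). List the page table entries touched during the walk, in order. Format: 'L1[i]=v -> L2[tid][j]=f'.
Answer: L1[4]=0 -> L2[0][2]=9

Derivation:
vaddr = 597 = 0b1001010101
Split: l1_idx=4, l2_idx=2, offset=21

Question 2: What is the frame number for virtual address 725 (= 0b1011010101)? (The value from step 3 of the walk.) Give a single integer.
vaddr = 725: l1_idx=5, l2_idx=2
L1[5] = 1; L2[1][2] = 24

Answer: 24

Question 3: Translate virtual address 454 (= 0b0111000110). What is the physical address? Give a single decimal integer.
vaddr = 454 = 0b0111000110
Split: l1_idx=3, l2_idx=2, offset=6
L1[3] = 3
L2[3][2] = 6
paddr = 6 * 32 + 6 = 198

Answer: 198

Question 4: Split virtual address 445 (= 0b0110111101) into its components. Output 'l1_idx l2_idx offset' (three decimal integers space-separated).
Answer: 3 1 29

Derivation:
vaddr = 445 = 0b0110111101
  top 3 bits -> l1_idx = 3
  next 2 bits -> l2_idx = 1
  bottom 5 bits -> offset = 29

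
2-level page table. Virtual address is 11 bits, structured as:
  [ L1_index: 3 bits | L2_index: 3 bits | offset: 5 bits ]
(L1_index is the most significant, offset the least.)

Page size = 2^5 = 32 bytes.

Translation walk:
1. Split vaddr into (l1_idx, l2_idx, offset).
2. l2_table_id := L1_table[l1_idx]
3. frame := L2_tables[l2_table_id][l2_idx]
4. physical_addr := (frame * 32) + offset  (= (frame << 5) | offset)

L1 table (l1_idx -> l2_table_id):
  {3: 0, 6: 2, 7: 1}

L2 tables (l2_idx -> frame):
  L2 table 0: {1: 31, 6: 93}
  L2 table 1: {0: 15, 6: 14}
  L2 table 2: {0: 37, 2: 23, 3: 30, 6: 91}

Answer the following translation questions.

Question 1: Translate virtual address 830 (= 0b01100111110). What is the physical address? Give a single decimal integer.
vaddr = 830 = 0b01100111110
Split: l1_idx=3, l2_idx=1, offset=30
L1[3] = 0
L2[0][1] = 31
paddr = 31 * 32 + 30 = 1022

Answer: 1022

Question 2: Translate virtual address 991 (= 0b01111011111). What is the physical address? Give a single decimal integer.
Answer: 3007

Derivation:
vaddr = 991 = 0b01111011111
Split: l1_idx=3, l2_idx=6, offset=31
L1[3] = 0
L2[0][6] = 93
paddr = 93 * 32 + 31 = 3007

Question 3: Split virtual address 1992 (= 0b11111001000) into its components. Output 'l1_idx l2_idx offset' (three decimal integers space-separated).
Answer: 7 6 8

Derivation:
vaddr = 1992 = 0b11111001000
  top 3 bits -> l1_idx = 7
  next 3 bits -> l2_idx = 6
  bottom 5 bits -> offset = 8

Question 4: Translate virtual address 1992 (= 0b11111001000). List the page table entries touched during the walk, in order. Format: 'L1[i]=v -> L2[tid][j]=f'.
vaddr = 1992 = 0b11111001000
Split: l1_idx=7, l2_idx=6, offset=8

Answer: L1[7]=1 -> L2[1][6]=14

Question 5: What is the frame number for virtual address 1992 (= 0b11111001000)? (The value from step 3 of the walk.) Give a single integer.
Answer: 14

Derivation:
vaddr = 1992: l1_idx=7, l2_idx=6
L1[7] = 1; L2[1][6] = 14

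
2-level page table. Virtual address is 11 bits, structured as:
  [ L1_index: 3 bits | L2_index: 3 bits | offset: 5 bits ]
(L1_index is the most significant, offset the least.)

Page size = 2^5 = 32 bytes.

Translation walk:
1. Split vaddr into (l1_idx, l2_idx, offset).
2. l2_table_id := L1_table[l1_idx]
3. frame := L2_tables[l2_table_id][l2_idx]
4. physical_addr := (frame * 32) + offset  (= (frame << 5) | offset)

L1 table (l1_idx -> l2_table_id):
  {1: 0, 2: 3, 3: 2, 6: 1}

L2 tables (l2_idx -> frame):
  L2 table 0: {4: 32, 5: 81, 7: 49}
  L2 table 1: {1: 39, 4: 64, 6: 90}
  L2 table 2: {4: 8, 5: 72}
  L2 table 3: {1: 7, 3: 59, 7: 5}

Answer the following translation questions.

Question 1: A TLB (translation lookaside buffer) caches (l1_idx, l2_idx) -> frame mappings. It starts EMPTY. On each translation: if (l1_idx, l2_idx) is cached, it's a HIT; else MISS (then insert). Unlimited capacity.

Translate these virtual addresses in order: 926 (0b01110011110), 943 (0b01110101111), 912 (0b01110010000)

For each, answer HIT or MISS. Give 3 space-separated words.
Answer: MISS MISS HIT

Derivation:
vaddr=926: (3,4) not in TLB -> MISS, insert
vaddr=943: (3,5) not in TLB -> MISS, insert
vaddr=912: (3,4) in TLB -> HIT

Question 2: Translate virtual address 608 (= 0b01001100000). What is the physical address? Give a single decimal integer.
vaddr = 608 = 0b01001100000
Split: l1_idx=2, l2_idx=3, offset=0
L1[2] = 3
L2[3][3] = 59
paddr = 59 * 32 + 0 = 1888

Answer: 1888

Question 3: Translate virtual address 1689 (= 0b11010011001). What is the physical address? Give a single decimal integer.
Answer: 2073

Derivation:
vaddr = 1689 = 0b11010011001
Split: l1_idx=6, l2_idx=4, offset=25
L1[6] = 1
L2[1][4] = 64
paddr = 64 * 32 + 25 = 2073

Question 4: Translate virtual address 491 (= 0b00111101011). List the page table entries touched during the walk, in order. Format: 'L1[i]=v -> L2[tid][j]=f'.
Answer: L1[1]=0 -> L2[0][7]=49

Derivation:
vaddr = 491 = 0b00111101011
Split: l1_idx=1, l2_idx=7, offset=11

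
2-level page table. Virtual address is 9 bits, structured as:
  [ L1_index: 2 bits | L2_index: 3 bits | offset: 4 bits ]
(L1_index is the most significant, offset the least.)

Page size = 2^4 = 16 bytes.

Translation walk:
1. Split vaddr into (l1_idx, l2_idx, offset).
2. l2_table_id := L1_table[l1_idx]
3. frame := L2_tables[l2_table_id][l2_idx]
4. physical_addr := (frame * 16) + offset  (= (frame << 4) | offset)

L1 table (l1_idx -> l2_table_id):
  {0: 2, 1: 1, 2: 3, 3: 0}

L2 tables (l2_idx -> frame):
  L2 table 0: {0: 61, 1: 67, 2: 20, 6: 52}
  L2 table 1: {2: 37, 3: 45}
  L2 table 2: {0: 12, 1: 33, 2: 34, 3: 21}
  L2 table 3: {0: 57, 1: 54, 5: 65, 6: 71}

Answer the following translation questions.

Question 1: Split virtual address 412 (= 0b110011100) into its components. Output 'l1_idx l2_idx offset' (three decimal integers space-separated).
Answer: 3 1 12

Derivation:
vaddr = 412 = 0b110011100
  top 2 bits -> l1_idx = 3
  next 3 bits -> l2_idx = 1
  bottom 4 bits -> offset = 12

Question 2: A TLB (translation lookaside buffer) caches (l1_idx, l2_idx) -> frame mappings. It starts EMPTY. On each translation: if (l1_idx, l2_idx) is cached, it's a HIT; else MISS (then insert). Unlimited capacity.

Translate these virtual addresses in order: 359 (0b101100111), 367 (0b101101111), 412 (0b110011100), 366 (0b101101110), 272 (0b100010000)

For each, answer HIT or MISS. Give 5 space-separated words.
Answer: MISS HIT MISS HIT MISS

Derivation:
vaddr=359: (2,6) not in TLB -> MISS, insert
vaddr=367: (2,6) in TLB -> HIT
vaddr=412: (3,1) not in TLB -> MISS, insert
vaddr=366: (2,6) in TLB -> HIT
vaddr=272: (2,1) not in TLB -> MISS, insert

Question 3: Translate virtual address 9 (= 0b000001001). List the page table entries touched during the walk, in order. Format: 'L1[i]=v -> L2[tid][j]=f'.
Answer: L1[0]=2 -> L2[2][0]=12

Derivation:
vaddr = 9 = 0b000001001
Split: l1_idx=0, l2_idx=0, offset=9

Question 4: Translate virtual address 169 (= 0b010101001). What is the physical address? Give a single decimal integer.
Answer: 601

Derivation:
vaddr = 169 = 0b010101001
Split: l1_idx=1, l2_idx=2, offset=9
L1[1] = 1
L2[1][2] = 37
paddr = 37 * 16 + 9 = 601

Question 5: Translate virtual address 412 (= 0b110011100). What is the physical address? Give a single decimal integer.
vaddr = 412 = 0b110011100
Split: l1_idx=3, l2_idx=1, offset=12
L1[3] = 0
L2[0][1] = 67
paddr = 67 * 16 + 12 = 1084

Answer: 1084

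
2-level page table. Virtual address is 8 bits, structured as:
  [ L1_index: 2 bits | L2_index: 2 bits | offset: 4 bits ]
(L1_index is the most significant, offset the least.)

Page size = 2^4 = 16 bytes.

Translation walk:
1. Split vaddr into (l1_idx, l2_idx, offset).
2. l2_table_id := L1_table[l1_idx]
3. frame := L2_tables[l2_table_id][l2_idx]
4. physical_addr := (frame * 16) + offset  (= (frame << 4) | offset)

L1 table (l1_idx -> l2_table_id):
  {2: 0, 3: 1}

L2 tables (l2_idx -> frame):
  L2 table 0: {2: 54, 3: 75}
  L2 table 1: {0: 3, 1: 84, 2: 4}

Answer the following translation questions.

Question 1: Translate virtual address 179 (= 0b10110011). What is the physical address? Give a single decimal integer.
vaddr = 179 = 0b10110011
Split: l1_idx=2, l2_idx=3, offset=3
L1[2] = 0
L2[0][3] = 75
paddr = 75 * 16 + 3 = 1203

Answer: 1203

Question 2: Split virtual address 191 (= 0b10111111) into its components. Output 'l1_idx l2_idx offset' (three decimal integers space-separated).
Answer: 2 3 15

Derivation:
vaddr = 191 = 0b10111111
  top 2 bits -> l1_idx = 2
  next 2 bits -> l2_idx = 3
  bottom 4 bits -> offset = 15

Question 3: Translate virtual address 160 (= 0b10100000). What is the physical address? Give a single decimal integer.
vaddr = 160 = 0b10100000
Split: l1_idx=2, l2_idx=2, offset=0
L1[2] = 0
L2[0][2] = 54
paddr = 54 * 16 + 0 = 864

Answer: 864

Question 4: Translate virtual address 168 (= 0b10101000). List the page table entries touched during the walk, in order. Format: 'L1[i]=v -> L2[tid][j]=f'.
Answer: L1[2]=0 -> L2[0][2]=54

Derivation:
vaddr = 168 = 0b10101000
Split: l1_idx=2, l2_idx=2, offset=8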